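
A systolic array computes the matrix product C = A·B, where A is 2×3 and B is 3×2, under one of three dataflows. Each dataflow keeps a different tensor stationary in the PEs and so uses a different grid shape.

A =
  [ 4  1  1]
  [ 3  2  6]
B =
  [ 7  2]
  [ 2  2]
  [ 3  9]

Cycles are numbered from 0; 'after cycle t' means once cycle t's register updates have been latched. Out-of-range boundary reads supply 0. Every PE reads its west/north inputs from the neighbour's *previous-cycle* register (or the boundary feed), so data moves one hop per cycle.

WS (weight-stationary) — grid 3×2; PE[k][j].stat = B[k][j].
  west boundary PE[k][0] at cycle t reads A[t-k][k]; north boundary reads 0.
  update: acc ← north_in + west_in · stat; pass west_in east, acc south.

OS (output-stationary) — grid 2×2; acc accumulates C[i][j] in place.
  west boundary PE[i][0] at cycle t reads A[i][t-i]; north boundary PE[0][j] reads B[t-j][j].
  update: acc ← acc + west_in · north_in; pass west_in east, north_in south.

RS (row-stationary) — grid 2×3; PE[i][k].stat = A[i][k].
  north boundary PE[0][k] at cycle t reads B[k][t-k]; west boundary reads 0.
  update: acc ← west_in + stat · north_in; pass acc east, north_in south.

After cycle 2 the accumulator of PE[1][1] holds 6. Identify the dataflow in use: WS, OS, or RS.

dataflow = OS

WS (3×2 grid), PE[1][1]:
  after 0 — PE[1][1] acc=0, pass-E 0, pass-S 0
  after 1 — PE[1][1] acc=0, pass-E 0, pass-S 0
  after 2 — PE[1][1] acc=10, pass-E 1, pass-S 10
OS (2×2 grid), PE[1][1]:
  after 0 — PE[1][1] acc=0, pass-E 0, pass-S 0
  after 1 — PE[1][1] acc=0, pass-E 0, pass-S 0
  after 2 — PE[1][1] acc=6, pass-E 3, pass-S 2
RS (2×3 grid), PE[1][1]:
  after 0 — PE[1][1] acc=0, pass-E 0, pass-S 0
  after 1 — PE[1][1] acc=0, pass-E 0, pass-S 0
  after 2 — PE[1][1] acc=25, pass-E 25, pass-S 2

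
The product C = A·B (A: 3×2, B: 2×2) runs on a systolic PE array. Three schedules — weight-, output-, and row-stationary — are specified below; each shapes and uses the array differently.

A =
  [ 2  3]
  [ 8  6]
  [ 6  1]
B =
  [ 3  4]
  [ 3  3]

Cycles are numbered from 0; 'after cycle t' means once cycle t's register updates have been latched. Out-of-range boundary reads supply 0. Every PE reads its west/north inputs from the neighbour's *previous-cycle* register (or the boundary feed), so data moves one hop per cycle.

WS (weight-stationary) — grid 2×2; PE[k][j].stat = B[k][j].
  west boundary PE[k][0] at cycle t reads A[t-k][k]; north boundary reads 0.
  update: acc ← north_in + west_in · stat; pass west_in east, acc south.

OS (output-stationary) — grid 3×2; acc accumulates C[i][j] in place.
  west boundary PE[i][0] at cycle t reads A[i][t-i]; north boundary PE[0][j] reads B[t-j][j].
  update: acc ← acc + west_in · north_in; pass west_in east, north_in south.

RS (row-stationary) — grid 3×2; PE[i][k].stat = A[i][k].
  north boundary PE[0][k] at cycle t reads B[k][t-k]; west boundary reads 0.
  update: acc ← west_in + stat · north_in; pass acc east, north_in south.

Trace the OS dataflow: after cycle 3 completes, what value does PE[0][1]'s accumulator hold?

PE[0][1].acc = 17

OS on a 3×2 grid — tracing PE[0][1] and its feeders:
  0: (0,0).acc=6  regs=<2,3>
  0: (0,1).acc=0  regs=<0,0>
  1: (0,0).acc=15  regs=<3,3>
  1: (0,1).acc=8  regs=<2,4>
  2: (0,0).acc=15  regs=<0,0>
  2: (0,1).acc=17  regs=<3,3>
  3: (0,0).acc=15  regs=<0,0>
  3: (0,1).acc=17  regs=<0,0>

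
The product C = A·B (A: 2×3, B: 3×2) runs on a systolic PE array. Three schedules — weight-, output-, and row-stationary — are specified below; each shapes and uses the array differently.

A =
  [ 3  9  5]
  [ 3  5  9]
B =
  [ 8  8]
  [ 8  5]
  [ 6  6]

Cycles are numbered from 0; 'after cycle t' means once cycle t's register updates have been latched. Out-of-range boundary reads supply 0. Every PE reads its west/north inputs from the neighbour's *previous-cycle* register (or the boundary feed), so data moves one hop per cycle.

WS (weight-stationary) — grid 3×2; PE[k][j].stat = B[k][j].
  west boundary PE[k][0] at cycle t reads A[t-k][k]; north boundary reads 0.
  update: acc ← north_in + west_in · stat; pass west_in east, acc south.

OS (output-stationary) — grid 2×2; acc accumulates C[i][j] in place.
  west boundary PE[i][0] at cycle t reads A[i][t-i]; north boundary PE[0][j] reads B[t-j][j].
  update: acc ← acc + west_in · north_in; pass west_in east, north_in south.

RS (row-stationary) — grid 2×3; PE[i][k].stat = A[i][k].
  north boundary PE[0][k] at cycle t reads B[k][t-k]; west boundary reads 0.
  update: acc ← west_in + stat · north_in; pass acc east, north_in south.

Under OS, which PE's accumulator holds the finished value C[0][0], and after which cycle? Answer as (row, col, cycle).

(row, col, cycle) = (0, 0, 2)

OS — PE[0][0] is where C[0][0] collects:
  [0] (0,0) acc=24 (h:3 v:8)
  [1] (0,0) acc=96 (h:9 v:8)
  [2] (0,0) acc=126 (h:5 v:6)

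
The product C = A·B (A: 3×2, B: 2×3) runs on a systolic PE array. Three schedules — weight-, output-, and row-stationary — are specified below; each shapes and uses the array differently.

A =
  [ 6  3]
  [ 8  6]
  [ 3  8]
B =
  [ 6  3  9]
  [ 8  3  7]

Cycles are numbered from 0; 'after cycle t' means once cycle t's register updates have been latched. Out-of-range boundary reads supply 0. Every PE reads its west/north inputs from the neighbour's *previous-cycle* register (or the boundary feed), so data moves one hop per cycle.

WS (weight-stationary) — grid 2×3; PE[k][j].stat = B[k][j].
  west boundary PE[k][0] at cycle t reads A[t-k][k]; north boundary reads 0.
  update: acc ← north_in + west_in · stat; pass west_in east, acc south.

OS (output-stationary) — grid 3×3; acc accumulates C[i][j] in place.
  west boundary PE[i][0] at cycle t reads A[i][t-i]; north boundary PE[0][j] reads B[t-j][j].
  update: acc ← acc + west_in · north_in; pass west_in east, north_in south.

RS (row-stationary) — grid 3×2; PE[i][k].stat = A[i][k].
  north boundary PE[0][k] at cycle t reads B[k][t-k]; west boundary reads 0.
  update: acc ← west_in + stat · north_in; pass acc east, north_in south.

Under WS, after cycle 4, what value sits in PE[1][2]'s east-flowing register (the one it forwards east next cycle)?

register = 6

Tracing WS — 2×3 array, target PE[1][2]:
  c0 r0c2: 0 / 0 / 0
  c0 r1c1: 0 / 0 / 0
  c0 r1c2: 0 / 0 / 0
  c1 r0c2: 0 / 0 / 0
  c1 r1c1: 0 / 0 / 0
  c1 r1c2: 0 / 0 / 0
  c2 r0c2: 54 / 6 / 54
  c2 r1c1: 27 / 3 / 27
  c2 r1c2: 0 / 0 / 0
  c3 r0c2: 72 / 8 / 72
  c3 r1c1: 42 / 6 / 42
  c3 r1c2: 75 / 3 / 75
  c4 r0c2: 27 / 3 / 27
  c4 r1c1: 33 / 8 / 33
  c4 r1c2: 114 / 6 / 114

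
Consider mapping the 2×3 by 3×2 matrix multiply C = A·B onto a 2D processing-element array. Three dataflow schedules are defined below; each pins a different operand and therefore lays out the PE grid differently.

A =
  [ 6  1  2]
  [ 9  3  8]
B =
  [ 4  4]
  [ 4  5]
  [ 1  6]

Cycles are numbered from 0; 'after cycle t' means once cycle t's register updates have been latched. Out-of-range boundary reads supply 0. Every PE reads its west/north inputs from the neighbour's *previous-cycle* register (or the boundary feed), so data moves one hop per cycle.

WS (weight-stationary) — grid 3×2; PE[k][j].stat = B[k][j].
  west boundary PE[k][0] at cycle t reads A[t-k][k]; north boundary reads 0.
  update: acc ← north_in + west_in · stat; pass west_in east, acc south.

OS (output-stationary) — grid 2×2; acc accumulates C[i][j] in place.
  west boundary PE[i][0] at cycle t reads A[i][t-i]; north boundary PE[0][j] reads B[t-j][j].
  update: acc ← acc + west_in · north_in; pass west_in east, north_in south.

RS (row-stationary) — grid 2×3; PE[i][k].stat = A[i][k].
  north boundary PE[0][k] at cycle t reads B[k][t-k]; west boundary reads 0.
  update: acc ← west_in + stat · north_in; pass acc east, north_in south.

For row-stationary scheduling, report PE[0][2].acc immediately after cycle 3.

Tracing RS — 2×3 array, target PE[0][2]:
  t=0 PE[0][1]: acc=0 h=0 v=0
  t=0 PE[0][2]: acc=0 h=0 v=0
  t=1 PE[0][1]: acc=28 h=28 v=4
  t=1 PE[0][2]: acc=0 h=0 v=0
  t=2 PE[0][1]: acc=29 h=29 v=5
  t=2 PE[0][2]: acc=30 h=30 v=1
  t=3 PE[0][1]: acc=0 h=0 v=0
  t=3 PE[0][2]: acc=41 h=41 v=6

PE[0][2].acc = 41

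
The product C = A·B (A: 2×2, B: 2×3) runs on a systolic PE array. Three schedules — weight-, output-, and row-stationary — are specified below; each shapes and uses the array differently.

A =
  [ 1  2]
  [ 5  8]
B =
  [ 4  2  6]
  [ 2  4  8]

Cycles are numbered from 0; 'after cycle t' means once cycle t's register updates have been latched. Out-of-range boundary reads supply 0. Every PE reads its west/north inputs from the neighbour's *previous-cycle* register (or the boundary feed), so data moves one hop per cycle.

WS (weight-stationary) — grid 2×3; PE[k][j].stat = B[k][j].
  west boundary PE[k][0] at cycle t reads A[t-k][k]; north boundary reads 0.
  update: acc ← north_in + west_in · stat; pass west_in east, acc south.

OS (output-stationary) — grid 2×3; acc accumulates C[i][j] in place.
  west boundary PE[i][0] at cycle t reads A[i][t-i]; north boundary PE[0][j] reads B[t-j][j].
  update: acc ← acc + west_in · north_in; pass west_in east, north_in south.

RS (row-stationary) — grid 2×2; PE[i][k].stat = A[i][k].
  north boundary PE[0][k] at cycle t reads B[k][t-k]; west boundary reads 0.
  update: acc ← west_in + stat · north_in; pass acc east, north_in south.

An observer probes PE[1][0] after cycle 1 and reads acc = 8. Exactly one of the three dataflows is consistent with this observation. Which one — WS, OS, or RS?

Under WS (2×3), PE[1][0]:
  c0 r1c0: 0 / 0 / 0
  c1 r1c0: 8 / 2 / 8
Under OS (2×3), PE[1][0]:
  c0 r1c0: 0 / 0 / 0
  c1 r1c0: 20 / 5 / 4
Under RS (2×2), PE[1][0]:
  c0 r1c0: 0 / 0 / 0
  c1 r1c0: 20 / 20 / 4

dataflow = WS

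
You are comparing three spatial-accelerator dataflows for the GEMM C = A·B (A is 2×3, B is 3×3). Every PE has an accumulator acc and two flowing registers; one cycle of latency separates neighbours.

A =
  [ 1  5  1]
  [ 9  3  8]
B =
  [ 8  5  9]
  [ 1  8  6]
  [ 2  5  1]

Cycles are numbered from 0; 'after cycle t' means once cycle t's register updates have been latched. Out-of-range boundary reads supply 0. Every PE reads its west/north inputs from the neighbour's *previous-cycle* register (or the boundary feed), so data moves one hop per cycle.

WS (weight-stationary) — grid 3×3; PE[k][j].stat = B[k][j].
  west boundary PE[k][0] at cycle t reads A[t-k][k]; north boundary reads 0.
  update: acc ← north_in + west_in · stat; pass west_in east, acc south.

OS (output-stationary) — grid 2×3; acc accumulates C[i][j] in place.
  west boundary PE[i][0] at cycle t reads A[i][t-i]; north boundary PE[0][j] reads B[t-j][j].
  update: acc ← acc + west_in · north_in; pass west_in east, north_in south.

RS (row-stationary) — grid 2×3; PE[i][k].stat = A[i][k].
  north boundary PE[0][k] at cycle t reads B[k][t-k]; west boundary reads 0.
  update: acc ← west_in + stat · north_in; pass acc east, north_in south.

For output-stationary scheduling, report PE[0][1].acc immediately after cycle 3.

PE[0][1].acc = 50

OS on a 2×3 grid — tracing PE[0][1] and its feeders:
  after 0 — PE[0][0] acc=8, pass-E 1, pass-S 8
  after 0 — PE[0][1] acc=0, pass-E 0, pass-S 0
  after 1 — PE[0][0] acc=13, pass-E 5, pass-S 1
  after 1 — PE[0][1] acc=5, pass-E 1, pass-S 5
  after 2 — PE[0][0] acc=15, pass-E 1, pass-S 2
  after 2 — PE[0][1] acc=45, pass-E 5, pass-S 8
  after 3 — PE[0][0] acc=15, pass-E 0, pass-S 0
  after 3 — PE[0][1] acc=50, pass-E 1, pass-S 5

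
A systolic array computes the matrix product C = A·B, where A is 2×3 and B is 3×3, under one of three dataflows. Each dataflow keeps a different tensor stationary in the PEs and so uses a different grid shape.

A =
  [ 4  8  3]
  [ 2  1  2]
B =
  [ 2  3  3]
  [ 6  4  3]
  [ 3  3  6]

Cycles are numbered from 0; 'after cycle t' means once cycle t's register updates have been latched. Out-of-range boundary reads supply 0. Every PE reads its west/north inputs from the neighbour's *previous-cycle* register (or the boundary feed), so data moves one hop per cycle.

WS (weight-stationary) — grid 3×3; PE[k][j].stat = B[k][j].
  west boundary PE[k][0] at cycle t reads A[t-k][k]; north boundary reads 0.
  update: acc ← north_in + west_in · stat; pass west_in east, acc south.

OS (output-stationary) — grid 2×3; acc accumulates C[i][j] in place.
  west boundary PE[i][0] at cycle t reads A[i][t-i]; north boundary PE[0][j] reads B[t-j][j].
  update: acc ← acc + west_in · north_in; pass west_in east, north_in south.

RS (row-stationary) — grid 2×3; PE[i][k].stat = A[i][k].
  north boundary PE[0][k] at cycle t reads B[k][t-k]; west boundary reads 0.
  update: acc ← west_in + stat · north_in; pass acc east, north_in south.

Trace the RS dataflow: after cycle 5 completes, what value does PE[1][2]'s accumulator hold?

PE[1][2].acc = 21

RS 2×3: PE[1][2] cycle-by-cycle (with neighbour feeds):
  after 0 — PE[0][2] acc=0, pass-E 0, pass-S 0
  after 0 — PE[1][1] acc=0, pass-E 0, pass-S 0
  after 0 — PE[1][2] acc=0, pass-E 0, pass-S 0
  after 1 — PE[0][2] acc=0, pass-E 0, pass-S 0
  after 1 — PE[1][1] acc=0, pass-E 0, pass-S 0
  after 1 — PE[1][2] acc=0, pass-E 0, pass-S 0
  after 2 — PE[0][2] acc=65, pass-E 65, pass-S 3
  after 2 — PE[1][1] acc=10, pass-E 10, pass-S 6
  after 2 — PE[1][2] acc=0, pass-E 0, pass-S 0
  after 3 — PE[0][2] acc=53, pass-E 53, pass-S 3
  after 3 — PE[1][1] acc=10, pass-E 10, pass-S 4
  after 3 — PE[1][2] acc=16, pass-E 16, pass-S 3
  after 4 — PE[0][2] acc=54, pass-E 54, pass-S 6
  after 4 — PE[1][1] acc=9, pass-E 9, pass-S 3
  after 4 — PE[1][2] acc=16, pass-E 16, pass-S 3
  after 5 — PE[0][2] acc=0, pass-E 0, pass-S 0
  after 5 — PE[1][1] acc=0, pass-E 0, pass-S 0
  after 5 — PE[1][2] acc=21, pass-E 21, pass-S 6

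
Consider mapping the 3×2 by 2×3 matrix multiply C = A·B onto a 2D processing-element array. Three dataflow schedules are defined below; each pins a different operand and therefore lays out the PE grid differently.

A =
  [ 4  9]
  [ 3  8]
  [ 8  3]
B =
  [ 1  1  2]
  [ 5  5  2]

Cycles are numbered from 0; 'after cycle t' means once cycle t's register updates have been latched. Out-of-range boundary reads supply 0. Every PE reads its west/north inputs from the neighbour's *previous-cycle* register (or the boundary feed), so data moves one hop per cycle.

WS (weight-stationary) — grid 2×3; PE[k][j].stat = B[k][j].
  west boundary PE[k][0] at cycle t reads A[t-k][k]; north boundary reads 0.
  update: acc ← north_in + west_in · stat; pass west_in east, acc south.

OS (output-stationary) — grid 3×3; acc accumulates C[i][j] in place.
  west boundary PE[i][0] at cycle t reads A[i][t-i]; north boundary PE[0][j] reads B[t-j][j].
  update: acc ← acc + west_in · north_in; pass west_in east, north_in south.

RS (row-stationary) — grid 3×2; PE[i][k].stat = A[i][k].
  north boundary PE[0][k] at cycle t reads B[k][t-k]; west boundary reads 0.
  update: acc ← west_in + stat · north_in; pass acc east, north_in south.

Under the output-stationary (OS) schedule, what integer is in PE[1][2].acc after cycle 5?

OS (3×3). Following PE[1][2] plus its west/north inputs:
  after 0 — PE[0][2] acc=0, pass-E 0, pass-S 0
  after 0 — PE[1][1] acc=0, pass-E 0, pass-S 0
  after 0 — PE[1][2] acc=0, pass-E 0, pass-S 0
  after 1 — PE[0][2] acc=0, pass-E 0, pass-S 0
  after 1 — PE[1][1] acc=0, pass-E 0, pass-S 0
  after 1 — PE[1][2] acc=0, pass-E 0, pass-S 0
  after 2 — PE[0][2] acc=8, pass-E 4, pass-S 2
  after 2 — PE[1][1] acc=3, pass-E 3, pass-S 1
  after 2 — PE[1][2] acc=0, pass-E 0, pass-S 0
  after 3 — PE[0][2] acc=26, pass-E 9, pass-S 2
  after 3 — PE[1][1] acc=43, pass-E 8, pass-S 5
  after 3 — PE[1][2] acc=6, pass-E 3, pass-S 2
  after 4 — PE[0][2] acc=26, pass-E 0, pass-S 0
  after 4 — PE[1][1] acc=43, pass-E 0, pass-S 0
  after 4 — PE[1][2] acc=22, pass-E 8, pass-S 2
  after 5 — PE[0][2] acc=26, pass-E 0, pass-S 0
  after 5 — PE[1][1] acc=43, pass-E 0, pass-S 0
  after 5 — PE[1][2] acc=22, pass-E 0, pass-S 0

PE[1][2].acc = 22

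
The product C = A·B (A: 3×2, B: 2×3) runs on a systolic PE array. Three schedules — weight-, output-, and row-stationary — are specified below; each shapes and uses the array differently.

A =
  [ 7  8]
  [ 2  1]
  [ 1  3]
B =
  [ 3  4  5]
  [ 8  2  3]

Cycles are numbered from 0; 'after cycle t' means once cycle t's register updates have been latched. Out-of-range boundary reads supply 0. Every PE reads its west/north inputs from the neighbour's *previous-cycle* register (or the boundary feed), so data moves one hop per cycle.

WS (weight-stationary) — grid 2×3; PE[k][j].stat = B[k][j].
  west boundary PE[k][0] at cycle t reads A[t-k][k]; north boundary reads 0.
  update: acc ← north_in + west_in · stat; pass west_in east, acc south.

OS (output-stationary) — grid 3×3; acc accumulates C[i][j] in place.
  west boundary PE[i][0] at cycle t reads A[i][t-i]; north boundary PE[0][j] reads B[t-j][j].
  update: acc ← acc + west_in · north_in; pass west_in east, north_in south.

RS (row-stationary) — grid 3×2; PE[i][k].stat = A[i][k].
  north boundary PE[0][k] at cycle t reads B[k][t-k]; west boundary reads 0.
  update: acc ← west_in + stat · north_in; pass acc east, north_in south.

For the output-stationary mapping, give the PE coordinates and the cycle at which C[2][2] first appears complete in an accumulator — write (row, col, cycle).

Under OS, C[2][2] lands at PE[2][2]:
  c0 r2c2: 0 / 0 / 0
  c1 r2c2: 0 / 0 / 0
  c2 r2c2: 0 / 0 / 0
  c3 r2c2: 0 / 0 / 0
  c4 r2c2: 5 / 1 / 5
  c5 r2c2: 14 / 3 / 3

(row, col, cycle) = (2, 2, 5)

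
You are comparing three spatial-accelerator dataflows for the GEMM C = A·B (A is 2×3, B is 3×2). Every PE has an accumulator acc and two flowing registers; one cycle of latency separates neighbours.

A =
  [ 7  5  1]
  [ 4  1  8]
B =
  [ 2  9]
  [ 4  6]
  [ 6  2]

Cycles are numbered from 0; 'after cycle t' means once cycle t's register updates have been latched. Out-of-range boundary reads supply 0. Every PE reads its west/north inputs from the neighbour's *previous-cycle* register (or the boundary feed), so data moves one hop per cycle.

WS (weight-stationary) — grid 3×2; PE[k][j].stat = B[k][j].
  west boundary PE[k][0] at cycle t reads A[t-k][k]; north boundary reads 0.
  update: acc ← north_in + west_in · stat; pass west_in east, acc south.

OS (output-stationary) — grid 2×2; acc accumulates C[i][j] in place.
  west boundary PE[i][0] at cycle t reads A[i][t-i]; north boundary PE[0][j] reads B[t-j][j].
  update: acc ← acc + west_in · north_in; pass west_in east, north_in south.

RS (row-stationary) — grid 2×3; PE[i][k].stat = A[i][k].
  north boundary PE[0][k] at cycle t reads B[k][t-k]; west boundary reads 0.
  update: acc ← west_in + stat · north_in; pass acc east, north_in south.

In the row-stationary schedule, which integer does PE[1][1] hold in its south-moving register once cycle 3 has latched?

RS on a 2×3 grid — tracing PE[1][1] and its feeders:
  0: (0,1).acc=0  regs=<0,0>
  0: (1,0).acc=0  regs=<0,0>
  0: (1,1).acc=0  regs=<0,0>
  1: (0,1).acc=34  regs=<34,4>
  1: (1,0).acc=8  regs=<8,2>
  1: (1,1).acc=0  regs=<0,0>
  2: (0,1).acc=93  regs=<93,6>
  2: (1,0).acc=36  regs=<36,9>
  2: (1,1).acc=12  regs=<12,4>
  3: (0,1).acc=0  regs=<0,0>
  3: (1,0).acc=0  regs=<0,0>
  3: (1,1).acc=42  regs=<42,6>

register = 6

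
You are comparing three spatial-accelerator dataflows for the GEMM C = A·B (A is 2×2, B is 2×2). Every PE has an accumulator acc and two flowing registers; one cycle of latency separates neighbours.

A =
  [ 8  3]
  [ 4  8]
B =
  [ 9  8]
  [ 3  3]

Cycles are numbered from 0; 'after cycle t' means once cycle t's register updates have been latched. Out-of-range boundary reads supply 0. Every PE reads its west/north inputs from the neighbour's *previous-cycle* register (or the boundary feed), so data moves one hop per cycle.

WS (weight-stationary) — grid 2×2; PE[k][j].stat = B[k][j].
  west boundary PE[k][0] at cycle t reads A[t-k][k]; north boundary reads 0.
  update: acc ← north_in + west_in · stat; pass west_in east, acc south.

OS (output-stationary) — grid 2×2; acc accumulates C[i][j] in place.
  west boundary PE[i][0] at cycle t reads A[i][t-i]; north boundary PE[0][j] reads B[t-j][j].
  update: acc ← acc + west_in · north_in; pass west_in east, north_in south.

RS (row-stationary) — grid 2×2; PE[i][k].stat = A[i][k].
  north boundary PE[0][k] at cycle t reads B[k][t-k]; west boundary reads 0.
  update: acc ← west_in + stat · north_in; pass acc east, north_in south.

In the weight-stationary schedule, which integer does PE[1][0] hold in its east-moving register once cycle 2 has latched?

register = 8

WS on a 2×2 grid — tracing PE[1][0] and its feeders:
  cycle 0: PE[0][0] → acc 72, east 8, south 72
  cycle 0: PE[1][0] → acc 0, east 0, south 0
  cycle 1: PE[0][0] → acc 36, east 4, south 36
  cycle 1: PE[1][0] → acc 81, east 3, south 81
  cycle 2: PE[0][0] → acc 0, east 0, south 0
  cycle 2: PE[1][0] → acc 60, east 8, south 60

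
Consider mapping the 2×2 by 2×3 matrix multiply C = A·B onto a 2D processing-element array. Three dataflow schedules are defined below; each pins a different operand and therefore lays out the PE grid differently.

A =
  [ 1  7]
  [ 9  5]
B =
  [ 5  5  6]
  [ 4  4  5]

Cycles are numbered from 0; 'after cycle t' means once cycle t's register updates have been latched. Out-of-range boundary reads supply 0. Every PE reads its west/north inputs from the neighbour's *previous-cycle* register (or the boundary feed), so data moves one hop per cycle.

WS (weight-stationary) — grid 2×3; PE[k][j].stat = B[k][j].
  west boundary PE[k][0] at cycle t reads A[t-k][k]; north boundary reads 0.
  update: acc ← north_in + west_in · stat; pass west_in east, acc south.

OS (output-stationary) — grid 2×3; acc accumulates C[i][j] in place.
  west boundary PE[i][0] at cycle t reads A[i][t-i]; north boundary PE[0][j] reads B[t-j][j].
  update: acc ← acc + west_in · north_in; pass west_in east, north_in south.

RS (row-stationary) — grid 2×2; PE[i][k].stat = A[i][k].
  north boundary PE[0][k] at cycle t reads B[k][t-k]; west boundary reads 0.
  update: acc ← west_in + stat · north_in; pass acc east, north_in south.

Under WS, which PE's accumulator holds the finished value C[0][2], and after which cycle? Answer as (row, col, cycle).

(row, col, cycle) = (1, 2, 3)

WS — PE[1][2] is where C[0][2] collects:
  cycle 0: PE[1][2] → acc 0, east 0, south 0
  cycle 1: PE[1][2] → acc 0, east 0, south 0
  cycle 2: PE[1][2] → acc 0, east 0, south 0
  cycle 3: PE[1][2] → acc 41, east 7, south 41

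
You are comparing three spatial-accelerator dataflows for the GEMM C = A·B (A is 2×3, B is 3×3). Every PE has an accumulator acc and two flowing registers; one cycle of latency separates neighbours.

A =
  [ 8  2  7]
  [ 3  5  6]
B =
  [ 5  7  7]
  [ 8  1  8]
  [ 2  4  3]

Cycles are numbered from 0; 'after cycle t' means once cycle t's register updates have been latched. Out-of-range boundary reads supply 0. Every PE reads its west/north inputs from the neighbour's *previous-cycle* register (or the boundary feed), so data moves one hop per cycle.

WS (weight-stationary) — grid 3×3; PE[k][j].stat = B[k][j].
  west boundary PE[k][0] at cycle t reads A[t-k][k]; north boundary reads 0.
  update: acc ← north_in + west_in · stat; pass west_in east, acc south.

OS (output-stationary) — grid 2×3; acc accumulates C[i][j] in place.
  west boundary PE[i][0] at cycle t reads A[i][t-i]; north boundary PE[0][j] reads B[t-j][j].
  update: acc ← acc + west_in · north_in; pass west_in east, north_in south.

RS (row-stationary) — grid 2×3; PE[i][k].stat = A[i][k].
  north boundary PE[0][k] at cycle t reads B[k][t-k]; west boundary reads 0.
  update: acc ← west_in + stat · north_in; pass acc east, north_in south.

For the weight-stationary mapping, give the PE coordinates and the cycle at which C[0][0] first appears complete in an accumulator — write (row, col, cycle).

(row, col, cycle) = (2, 0, 2)

WS — PE[2][0] is where C[0][0] collects:
  [0] (2,0) acc=0 (h:0 v:0)
  [1] (2,0) acc=0 (h:0 v:0)
  [2] (2,0) acc=70 (h:7 v:70)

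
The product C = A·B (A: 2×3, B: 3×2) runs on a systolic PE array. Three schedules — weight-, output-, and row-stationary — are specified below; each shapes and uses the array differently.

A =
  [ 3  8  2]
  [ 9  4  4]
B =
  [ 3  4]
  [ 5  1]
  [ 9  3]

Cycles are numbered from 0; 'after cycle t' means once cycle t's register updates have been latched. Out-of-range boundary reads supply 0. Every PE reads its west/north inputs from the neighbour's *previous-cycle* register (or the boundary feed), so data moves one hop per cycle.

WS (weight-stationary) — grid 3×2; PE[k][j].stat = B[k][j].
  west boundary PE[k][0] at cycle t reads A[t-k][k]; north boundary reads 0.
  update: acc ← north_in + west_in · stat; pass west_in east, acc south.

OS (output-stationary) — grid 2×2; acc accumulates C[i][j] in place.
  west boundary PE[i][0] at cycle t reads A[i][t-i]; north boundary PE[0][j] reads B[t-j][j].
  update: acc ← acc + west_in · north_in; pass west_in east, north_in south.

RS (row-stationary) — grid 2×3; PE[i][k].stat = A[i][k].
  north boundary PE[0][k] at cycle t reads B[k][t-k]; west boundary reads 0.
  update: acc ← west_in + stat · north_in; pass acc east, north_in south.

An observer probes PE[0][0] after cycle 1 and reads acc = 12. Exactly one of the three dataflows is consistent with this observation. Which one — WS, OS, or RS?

dataflow = RS

WS (3×2 grid), PE[0][0]:
  cycle 0: PE[0][0] → acc 9, east 3, south 9
  cycle 1: PE[0][0] → acc 27, east 9, south 27
OS (2×2 grid), PE[0][0]:
  cycle 0: PE[0][0] → acc 9, east 3, south 3
  cycle 1: PE[0][0] → acc 49, east 8, south 5
RS (2×3 grid), PE[0][0]:
  cycle 0: PE[0][0] → acc 9, east 9, south 3
  cycle 1: PE[0][0] → acc 12, east 12, south 4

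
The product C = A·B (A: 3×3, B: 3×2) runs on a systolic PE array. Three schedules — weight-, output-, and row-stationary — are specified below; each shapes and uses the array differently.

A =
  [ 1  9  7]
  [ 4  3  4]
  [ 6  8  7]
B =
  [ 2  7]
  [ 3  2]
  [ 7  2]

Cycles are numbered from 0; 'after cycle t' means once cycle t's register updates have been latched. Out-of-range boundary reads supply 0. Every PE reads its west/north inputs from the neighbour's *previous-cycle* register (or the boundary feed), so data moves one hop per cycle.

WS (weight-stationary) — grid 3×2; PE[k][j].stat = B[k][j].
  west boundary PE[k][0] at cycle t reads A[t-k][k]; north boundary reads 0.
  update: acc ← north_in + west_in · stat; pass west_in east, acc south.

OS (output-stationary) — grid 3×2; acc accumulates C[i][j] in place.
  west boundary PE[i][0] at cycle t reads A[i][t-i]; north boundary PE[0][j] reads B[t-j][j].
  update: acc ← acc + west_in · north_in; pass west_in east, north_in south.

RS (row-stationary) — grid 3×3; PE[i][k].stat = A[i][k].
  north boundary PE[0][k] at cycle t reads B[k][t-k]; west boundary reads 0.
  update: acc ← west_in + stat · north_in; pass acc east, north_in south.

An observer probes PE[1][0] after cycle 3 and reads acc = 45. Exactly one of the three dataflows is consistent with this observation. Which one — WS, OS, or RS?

dataflow = OS

— WS: 3×2; PE[1][0] trace:
  c0 r1c0: 0 / 0 / 0
  c1 r1c0: 29 / 9 / 29
  c2 r1c0: 17 / 3 / 17
  c3 r1c0: 36 / 8 / 36
— OS: 3×2; PE[1][0] trace:
  c0 r1c0: 0 / 0 / 0
  c1 r1c0: 8 / 4 / 2
  c2 r1c0: 17 / 3 / 3
  c3 r1c0: 45 / 4 / 7
— RS: 3×3; PE[1][0] trace:
  c0 r1c0: 0 / 0 / 0
  c1 r1c0: 8 / 8 / 2
  c2 r1c0: 28 / 28 / 7
  c3 r1c0: 0 / 0 / 0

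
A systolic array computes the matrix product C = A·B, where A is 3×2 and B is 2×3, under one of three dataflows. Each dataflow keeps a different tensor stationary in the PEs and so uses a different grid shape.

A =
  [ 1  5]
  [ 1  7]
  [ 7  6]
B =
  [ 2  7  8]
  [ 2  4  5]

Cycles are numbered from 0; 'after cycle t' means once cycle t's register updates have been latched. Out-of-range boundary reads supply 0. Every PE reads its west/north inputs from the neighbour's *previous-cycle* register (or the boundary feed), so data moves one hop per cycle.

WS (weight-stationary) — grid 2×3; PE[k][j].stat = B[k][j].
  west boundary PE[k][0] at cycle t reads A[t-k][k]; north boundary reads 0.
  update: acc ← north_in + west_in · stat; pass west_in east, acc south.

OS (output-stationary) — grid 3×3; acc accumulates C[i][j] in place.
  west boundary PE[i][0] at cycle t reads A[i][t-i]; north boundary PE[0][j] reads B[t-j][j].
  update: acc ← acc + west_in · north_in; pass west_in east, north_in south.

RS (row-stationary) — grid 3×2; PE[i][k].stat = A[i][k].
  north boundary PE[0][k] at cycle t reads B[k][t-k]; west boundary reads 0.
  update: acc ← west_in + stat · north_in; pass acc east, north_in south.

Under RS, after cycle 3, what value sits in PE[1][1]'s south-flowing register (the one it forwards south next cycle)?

register = 4

Tracing RS — 3×2 array, target PE[1][1]:
  step 0 · PE0,1: acc=0; fwd→0 fwd↓0
  step 0 · PE1,0: acc=0; fwd→0 fwd↓0
  step 0 · PE1,1: acc=0; fwd→0 fwd↓0
  step 1 · PE0,1: acc=12; fwd→12 fwd↓2
  step 1 · PE1,0: acc=2; fwd→2 fwd↓2
  step 1 · PE1,1: acc=0; fwd→0 fwd↓0
  step 2 · PE0,1: acc=27; fwd→27 fwd↓4
  step 2 · PE1,0: acc=7; fwd→7 fwd↓7
  step 2 · PE1,1: acc=16; fwd→16 fwd↓2
  step 3 · PE0,1: acc=33; fwd→33 fwd↓5
  step 3 · PE1,0: acc=8; fwd→8 fwd↓8
  step 3 · PE1,1: acc=35; fwd→35 fwd↓4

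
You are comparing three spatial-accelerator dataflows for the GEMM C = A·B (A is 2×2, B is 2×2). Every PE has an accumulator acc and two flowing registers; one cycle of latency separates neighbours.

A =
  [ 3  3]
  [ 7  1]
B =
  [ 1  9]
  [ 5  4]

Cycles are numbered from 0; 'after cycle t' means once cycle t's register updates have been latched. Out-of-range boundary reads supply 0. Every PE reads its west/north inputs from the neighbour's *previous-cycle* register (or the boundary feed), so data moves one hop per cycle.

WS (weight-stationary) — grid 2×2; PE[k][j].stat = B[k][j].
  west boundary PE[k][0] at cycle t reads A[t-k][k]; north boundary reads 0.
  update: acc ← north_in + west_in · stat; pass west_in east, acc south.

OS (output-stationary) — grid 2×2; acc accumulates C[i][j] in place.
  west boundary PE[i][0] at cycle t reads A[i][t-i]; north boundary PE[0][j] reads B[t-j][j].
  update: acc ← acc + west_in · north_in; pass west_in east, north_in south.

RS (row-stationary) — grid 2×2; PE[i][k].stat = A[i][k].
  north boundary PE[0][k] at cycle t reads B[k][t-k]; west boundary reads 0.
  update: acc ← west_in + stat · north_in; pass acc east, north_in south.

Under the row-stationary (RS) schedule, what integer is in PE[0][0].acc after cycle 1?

PE[0][0].acc = 27

Tracing RS — 2×2 array, target PE[0][0]:
  t=0 PE[0][0]: acc=3 h=3 v=1
  t=1 PE[0][0]: acc=27 h=27 v=9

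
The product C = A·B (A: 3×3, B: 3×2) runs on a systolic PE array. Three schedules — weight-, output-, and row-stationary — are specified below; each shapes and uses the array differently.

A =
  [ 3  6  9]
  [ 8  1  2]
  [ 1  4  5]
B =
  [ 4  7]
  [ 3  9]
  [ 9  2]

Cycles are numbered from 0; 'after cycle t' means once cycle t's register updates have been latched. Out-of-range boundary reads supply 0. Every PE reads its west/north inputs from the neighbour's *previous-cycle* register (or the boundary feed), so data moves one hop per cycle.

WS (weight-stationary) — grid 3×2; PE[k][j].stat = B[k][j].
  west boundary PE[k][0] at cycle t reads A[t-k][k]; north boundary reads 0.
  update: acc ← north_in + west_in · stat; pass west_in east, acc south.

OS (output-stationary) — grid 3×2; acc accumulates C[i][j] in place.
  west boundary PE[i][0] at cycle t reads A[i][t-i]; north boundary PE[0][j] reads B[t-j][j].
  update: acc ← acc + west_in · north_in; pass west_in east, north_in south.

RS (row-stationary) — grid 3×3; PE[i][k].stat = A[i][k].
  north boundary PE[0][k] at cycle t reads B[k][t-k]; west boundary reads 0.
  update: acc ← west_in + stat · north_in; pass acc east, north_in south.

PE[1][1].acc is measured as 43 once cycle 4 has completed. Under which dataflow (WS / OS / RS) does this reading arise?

dataflow = WS

WS (3×2 grid), PE[1][1]:
  0: (1,1).acc=0  regs=<0,0>
  1: (1,1).acc=0  regs=<0,0>
  2: (1,1).acc=75  regs=<6,75>
  3: (1,1).acc=65  regs=<1,65>
  4: (1,1).acc=43  regs=<4,43>
OS (3×2 grid), PE[1][1]:
  0: (1,1).acc=0  regs=<0,0>
  1: (1,1).acc=0  regs=<0,0>
  2: (1,1).acc=56  regs=<8,7>
  3: (1,1).acc=65  regs=<1,9>
  4: (1,1).acc=69  regs=<2,2>
RS (3×3 grid), PE[1][1]:
  0: (1,1).acc=0  regs=<0,0>
  1: (1,1).acc=0  regs=<0,0>
  2: (1,1).acc=35  regs=<35,3>
  3: (1,1).acc=65  regs=<65,9>
  4: (1,1).acc=0  regs=<0,0>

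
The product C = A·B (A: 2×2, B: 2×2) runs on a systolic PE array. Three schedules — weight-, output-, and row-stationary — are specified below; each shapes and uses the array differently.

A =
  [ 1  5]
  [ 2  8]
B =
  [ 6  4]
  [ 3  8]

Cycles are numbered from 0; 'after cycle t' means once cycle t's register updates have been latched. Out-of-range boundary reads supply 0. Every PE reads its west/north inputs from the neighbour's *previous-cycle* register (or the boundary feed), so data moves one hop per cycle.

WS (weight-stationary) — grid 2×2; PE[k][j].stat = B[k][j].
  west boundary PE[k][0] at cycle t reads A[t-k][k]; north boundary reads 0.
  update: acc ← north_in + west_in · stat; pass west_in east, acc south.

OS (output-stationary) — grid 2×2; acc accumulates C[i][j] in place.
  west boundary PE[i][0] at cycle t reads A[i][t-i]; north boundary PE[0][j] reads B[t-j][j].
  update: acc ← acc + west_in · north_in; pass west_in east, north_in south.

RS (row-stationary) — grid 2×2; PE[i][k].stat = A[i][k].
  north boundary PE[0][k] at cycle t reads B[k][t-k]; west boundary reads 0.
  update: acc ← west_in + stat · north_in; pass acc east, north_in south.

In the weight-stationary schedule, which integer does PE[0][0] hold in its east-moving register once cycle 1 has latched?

WS on a 2×2 grid — tracing PE[0][0] and its feeders:
  cycle 0: PE[0][0] → acc 6, east 1, south 6
  cycle 1: PE[0][0] → acc 12, east 2, south 12

register = 2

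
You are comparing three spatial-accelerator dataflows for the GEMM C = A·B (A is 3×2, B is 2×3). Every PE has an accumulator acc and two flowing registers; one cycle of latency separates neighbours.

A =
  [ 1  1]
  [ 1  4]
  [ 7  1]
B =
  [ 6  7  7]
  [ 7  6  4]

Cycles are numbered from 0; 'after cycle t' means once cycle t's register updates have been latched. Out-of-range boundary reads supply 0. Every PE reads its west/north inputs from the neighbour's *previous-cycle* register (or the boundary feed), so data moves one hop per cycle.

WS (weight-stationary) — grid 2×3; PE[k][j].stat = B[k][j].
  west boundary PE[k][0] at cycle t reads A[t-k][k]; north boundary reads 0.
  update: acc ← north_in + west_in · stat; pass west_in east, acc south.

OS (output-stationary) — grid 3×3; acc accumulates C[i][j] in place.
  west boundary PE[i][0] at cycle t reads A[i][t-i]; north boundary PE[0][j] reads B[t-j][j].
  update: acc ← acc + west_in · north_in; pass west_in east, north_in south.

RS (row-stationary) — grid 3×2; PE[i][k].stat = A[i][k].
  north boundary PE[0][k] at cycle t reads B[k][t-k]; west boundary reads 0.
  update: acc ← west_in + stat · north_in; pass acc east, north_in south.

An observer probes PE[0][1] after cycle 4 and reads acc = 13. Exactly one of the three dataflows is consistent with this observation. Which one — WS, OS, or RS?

dataflow = OS

WS [2×3] PE[0][1] across cycles:
  c0 r0c1: 0 / 0 / 0
  c1 r0c1: 7 / 1 / 7
  c2 r0c1: 7 / 1 / 7
  c3 r0c1: 49 / 7 / 49
  c4 r0c1: 0 / 0 / 0
OS [3×3] PE[0][1] across cycles:
  c0 r0c1: 0 / 0 / 0
  c1 r0c1: 7 / 1 / 7
  c2 r0c1: 13 / 1 / 6
  c3 r0c1: 13 / 0 / 0
  c4 r0c1: 13 / 0 / 0
RS [3×2] PE[0][1] across cycles:
  c0 r0c1: 0 / 0 / 0
  c1 r0c1: 13 / 13 / 7
  c2 r0c1: 13 / 13 / 6
  c3 r0c1: 11 / 11 / 4
  c4 r0c1: 0 / 0 / 0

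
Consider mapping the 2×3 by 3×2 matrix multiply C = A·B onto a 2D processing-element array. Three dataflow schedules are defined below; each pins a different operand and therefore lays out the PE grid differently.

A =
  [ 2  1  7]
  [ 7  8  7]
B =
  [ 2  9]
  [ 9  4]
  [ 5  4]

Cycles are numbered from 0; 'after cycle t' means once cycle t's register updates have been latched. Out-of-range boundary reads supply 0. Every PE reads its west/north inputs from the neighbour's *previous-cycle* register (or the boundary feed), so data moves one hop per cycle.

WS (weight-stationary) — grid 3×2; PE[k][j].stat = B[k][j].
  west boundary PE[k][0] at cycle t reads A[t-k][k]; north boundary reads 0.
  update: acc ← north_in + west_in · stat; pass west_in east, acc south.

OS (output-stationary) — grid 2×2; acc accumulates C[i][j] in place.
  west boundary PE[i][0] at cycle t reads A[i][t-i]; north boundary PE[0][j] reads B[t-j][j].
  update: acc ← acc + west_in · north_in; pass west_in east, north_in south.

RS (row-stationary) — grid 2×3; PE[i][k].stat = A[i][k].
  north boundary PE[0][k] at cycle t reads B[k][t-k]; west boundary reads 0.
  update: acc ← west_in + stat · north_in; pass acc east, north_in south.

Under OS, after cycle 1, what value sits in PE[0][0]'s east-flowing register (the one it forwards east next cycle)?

OS 2×2: PE[0][0] cycle-by-cycle (with neighbour feeds):
  t=0 PE[0][0]: acc=4 h=2 v=2
  t=1 PE[0][0]: acc=13 h=1 v=9

register = 1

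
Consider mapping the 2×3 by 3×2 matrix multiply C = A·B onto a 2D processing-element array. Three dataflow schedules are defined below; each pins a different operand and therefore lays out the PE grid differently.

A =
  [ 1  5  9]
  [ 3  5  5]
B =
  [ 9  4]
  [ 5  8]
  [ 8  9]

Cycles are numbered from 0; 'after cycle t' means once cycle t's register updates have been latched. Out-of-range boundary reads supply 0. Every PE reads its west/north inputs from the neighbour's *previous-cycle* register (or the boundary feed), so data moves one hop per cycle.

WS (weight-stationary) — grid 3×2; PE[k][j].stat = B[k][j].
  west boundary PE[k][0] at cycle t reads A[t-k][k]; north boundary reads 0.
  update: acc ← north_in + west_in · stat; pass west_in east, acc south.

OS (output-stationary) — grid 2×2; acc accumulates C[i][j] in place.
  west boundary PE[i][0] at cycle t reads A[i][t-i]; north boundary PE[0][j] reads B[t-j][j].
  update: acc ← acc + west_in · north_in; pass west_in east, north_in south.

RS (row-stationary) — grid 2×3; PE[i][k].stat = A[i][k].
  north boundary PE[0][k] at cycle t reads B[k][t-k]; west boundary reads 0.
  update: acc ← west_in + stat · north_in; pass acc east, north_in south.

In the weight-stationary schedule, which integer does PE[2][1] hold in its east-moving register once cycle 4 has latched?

register = 5

WS 3×2: PE[2][1] cycle-by-cycle (with neighbour feeds):
  step 0 · PE1,1: acc=0; fwd→0 fwd↓0
  step 0 · PE2,0: acc=0; fwd→0 fwd↓0
  step 0 · PE2,1: acc=0; fwd→0 fwd↓0
  step 1 · PE1,1: acc=0; fwd→0 fwd↓0
  step 1 · PE2,0: acc=0; fwd→0 fwd↓0
  step 1 · PE2,1: acc=0; fwd→0 fwd↓0
  step 2 · PE1,1: acc=44; fwd→5 fwd↓44
  step 2 · PE2,0: acc=106; fwd→9 fwd↓106
  step 2 · PE2,1: acc=0; fwd→0 fwd↓0
  step 3 · PE1,1: acc=52; fwd→5 fwd↓52
  step 3 · PE2,0: acc=92; fwd→5 fwd↓92
  step 3 · PE2,1: acc=125; fwd→9 fwd↓125
  step 4 · PE1,1: acc=0; fwd→0 fwd↓0
  step 4 · PE2,0: acc=0; fwd→0 fwd↓0
  step 4 · PE2,1: acc=97; fwd→5 fwd↓97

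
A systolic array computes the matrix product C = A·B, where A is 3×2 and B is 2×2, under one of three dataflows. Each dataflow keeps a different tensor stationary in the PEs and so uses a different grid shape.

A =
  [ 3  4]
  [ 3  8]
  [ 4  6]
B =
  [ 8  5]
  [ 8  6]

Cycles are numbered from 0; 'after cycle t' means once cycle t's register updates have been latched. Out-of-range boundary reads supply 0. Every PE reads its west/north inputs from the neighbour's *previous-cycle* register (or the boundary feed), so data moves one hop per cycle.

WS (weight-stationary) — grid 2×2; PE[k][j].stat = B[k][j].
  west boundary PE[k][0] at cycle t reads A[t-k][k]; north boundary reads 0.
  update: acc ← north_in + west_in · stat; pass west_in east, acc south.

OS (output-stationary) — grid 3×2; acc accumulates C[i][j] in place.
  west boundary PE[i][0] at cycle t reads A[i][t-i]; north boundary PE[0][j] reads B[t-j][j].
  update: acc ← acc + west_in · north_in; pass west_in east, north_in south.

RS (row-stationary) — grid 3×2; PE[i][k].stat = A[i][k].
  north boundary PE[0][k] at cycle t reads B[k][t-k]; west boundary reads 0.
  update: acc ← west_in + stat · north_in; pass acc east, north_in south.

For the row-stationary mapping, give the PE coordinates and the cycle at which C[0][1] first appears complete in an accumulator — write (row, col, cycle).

Under RS, C[0][1] lands at PE[0][1]:
  [0] (0,1) acc=0 (h:0 v:0)
  [1] (0,1) acc=56 (h:56 v:8)
  [2] (0,1) acc=39 (h:39 v:6)

(row, col, cycle) = (0, 1, 2)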